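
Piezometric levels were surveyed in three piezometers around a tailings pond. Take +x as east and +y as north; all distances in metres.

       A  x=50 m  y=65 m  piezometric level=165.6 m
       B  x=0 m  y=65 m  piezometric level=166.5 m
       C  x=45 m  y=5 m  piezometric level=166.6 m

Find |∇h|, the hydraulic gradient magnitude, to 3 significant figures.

Differences from A: to B (Δx, Δy, Δh) = (-50, 0, +0.9); to C = (-5, -60, +1.0).
Determinant of the coordinate differences = (-50)·(-60) − (-5)·0 = 3000.
∂h/∂x = [(+0.9)·(-60) − (+1.0)·0] / 3000 = -0.01800
∂h/∂y = [(-50)·(+1.0) − (-5)·(+0.9)] / 3000 = -0.01517
|∇h| = √(-0.01800² + -0.01517²) = 0.02354

0.0235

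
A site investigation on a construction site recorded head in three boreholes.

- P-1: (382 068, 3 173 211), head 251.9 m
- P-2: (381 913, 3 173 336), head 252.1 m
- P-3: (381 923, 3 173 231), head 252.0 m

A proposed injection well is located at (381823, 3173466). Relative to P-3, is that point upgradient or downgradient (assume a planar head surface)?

upgradient

Taking P-1 as reference: P-2−P-1 = (-155, 125, +0.2); P-3−P-1 = (-145, 20, +0.1).
Solve a·Δx + b·Δy = Δh: det = (-155)·20 − (-145)·125 = 15025.
∂h/∂x = [(+0.2)·20 − (+0.1)·125] / 15025 = -0.0005657
∂h/∂y = [(-155)·(+0.1) − (-145)·(+0.2)] / 15025 = +0.0008985
Head at (381823, 3173466) = 251.9 + (-0.0005657)·(-245) + (+0.0008985)·(255) = 252.27 m.
That is higher than the 252.0 m at P-3, so the point is upgradient.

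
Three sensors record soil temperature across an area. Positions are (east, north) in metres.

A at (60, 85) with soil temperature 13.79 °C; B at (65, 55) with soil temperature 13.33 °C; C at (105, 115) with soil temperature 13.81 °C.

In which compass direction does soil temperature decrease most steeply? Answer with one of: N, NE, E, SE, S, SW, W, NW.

Three-point gradient (reference A): Δ to B = (5, -30, -0.46), Δ to C = (45, 30, +0.02).
∂T/∂x = -0.008800, ∂T/∂y = +0.01387 (det = 1500).
Steepest decrease is along −∇f = (+0.008800 E, -0.01387 N) → southeast.

SE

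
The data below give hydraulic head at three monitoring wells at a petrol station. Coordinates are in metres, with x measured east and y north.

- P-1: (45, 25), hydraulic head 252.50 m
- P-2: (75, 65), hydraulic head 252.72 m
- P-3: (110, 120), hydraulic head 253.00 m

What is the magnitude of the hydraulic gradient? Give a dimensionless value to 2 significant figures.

With h = a·x + b·y + c and P-1 as origin, the differences give:
  30·a + 40·b = +0.22
  65·a + 95·b = +0.50
Eliminate b (×95 and ×40, subtract): 250·a = 0.900 → a = ∂h/∂x = +0.003600
Back-substitute: b = ∂h/∂y = +0.002800.
|∇h| = √(0.003600² + 0.002800²) = 0.004561

0.0046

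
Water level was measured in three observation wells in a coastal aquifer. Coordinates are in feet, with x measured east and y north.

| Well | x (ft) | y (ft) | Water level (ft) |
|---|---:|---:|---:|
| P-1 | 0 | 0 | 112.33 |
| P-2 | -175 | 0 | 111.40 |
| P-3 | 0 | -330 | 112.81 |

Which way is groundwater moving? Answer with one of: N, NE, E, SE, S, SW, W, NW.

∂h/∂x = (111.40 − 112.33) / (-175 − 0) = +0.005314
∂h/∂y = (112.81 − 112.33) / (-330 − 0) = -0.001455
Flow = −∇h = (-0.005314 east, +0.001455 north), which points west.

W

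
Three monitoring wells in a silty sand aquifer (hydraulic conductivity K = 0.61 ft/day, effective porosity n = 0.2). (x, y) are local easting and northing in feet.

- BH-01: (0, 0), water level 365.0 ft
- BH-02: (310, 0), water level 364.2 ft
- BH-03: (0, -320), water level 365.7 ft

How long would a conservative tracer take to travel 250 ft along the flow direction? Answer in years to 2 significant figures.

∂h/∂x = (364.2 − 365.0) / (310 − 0) = -0.002581
∂h/∂y = (365.7 − 365.0) / (-320 − 0) = -0.002187
|∇h| = √(-0.002581² + -0.002187²) = 0.003383
Seepage velocity v = K·i/n = 0.61 × 0.003383 / 0.2 = 0.01032 ft/day.
t = 250 / 0.01032 = 2.422e+04 days = 66.3 years.

66 years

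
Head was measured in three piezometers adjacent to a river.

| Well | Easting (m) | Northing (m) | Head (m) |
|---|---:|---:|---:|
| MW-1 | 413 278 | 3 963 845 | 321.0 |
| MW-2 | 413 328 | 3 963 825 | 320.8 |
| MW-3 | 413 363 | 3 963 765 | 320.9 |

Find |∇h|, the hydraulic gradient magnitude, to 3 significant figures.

0.00802

With h = a·x + b·y + c and MW-1 as origin, the differences give:
  50·a + (-20)·b = -0.2
  85·a + (-80)·b = -0.1
Eliminate b (×(-80) and ×(-20), subtract): -2300·a = 14.00 → a = ∂h/∂x = -0.006087
Back-substitute: b = ∂h/∂y = -0.005217.
|∇h| = √(-0.006087² + -0.005217²) = 0.008017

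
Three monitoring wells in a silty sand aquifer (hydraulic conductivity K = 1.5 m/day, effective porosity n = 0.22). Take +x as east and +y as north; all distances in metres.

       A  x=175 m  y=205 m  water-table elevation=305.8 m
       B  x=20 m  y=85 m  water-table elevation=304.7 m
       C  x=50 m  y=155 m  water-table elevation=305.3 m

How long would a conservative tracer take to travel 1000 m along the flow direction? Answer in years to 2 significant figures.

48 years

With h = a·x + b·y + c and A as origin, the differences give:
  (-155)·a + (-120)·b = -1.1
  (-125)·a + (-50)·b = -0.5
Eliminate b (×(-50) and ×(-120), subtract): -7250·a = -5.00 → a = ∂h/∂x = +0.0006897
Back-substitute: b = ∂h/∂y = +0.008276.
|∇h| = √(0.0006897² + 0.008276²) = 0.008305
Seepage velocity v = K·i/n = 1.5 × 0.008305 / 0.22 = 0.05663 m/day.
t = 1000 / 0.05663 = 1.766e+04 days = 48.4 years.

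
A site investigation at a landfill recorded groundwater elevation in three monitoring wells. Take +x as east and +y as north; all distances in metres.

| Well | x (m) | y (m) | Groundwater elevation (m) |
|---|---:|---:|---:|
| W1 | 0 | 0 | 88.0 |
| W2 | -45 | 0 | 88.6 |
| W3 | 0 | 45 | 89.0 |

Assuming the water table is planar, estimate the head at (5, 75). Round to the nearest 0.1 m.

∂h/∂x = (88.6 − 88.0) / (-45 − 0) = -0.01333
∂h/∂y = (89.0 − 88.0) / (45 − 0) = +0.02222
h(5, 75) = 88.0 + (-0.01333)·(5) + (+0.02222)·(75) = 88.0 -0.067 +1.667 = 89.600 m.

89.6 m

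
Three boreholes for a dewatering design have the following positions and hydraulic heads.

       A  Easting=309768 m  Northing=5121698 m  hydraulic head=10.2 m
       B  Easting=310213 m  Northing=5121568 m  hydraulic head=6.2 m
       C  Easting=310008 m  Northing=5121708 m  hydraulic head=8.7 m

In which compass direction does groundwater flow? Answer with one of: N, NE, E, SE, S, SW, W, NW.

With h = a·x + b·y + c and A as origin, the differences give:
  445·a + (-130)·b = -4.0
  240·a + 10·b = -1.5
Eliminate b (×10 and ×(-130), subtract): 35650·a = -235.00 → a = ∂h/∂x = -0.006592
Back-substitute: b = ∂h/∂y = +0.008205.
Flow = −∇h = (+0.006592 east, -0.008205 north), which points southeast.

SE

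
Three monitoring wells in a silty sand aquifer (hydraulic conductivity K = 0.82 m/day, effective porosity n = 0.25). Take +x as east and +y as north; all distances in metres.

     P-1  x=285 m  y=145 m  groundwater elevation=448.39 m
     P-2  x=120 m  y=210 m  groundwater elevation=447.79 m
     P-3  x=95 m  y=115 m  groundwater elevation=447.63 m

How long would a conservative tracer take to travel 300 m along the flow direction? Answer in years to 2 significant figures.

Taking P-1 as reference: P-2−P-1 = (-165, 65, -0.60); P-3−P-1 = (-190, -30, -0.76).
Solve a·Δx + b·Δy = Δh: det = (-165)·(-30) − (-190)·65 = 17300.
∂h/∂x = [(-0.60)·(-30) − (-0.76)·65] / 17300 = +0.003896
∂h/∂y = [(-165)·(-0.76) − (-190)·(-0.60)] / 17300 = +0.0006590
|∇h| = √(0.003896² + 0.0006590²) = 0.003951
Seepage velocity v = K·i/n = 0.82 × 0.003951 / 0.25 = 0.01296 m/day.
t = 300 / 0.01296 = 2.315e+04 days = 63.4 years.

63 years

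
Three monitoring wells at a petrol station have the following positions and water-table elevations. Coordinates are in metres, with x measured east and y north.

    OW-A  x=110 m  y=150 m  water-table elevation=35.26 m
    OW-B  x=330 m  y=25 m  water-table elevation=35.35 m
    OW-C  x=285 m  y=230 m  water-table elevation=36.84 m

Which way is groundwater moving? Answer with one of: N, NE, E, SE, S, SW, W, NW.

With h = a·x + b·y + c and OW-A as origin, the differences give:
  220·a + (-125)·b = +0.09
  175·a + 80·b = +1.58
Eliminate b (×80 and ×(-125), subtract): 39475·a = 204.700 → a = ∂h/∂x = +0.005186
Back-substitute: b = ∂h/∂y = +0.008407.
Flow = −∇h = (-0.005186 east, -0.008407 north), which points southwest.

SW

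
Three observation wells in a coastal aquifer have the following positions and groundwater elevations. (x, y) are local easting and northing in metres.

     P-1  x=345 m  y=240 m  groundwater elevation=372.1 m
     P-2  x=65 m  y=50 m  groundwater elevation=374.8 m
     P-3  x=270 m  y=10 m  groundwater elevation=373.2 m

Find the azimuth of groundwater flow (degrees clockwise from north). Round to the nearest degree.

076°

With h = a·x + b·y + c and P-1 as origin, the differences give:
  (-280)·a + (-190)·b = +2.7
  (-75)·a + (-230)·b = +1.1
Eliminate b (×(-230) and ×(-190), subtract): 50150·a = -412.00 → a = ∂h/∂x = -0.008215
Back-substitute: b = ∂h/∂y = -0.002104.
Flow direction (−∇h) has components (+0.008215 E, +0.002104 N).
Azimuth = atan2(E, N) = atan2(+0.008215, +0.002104) = 75.6° ≈ 076°.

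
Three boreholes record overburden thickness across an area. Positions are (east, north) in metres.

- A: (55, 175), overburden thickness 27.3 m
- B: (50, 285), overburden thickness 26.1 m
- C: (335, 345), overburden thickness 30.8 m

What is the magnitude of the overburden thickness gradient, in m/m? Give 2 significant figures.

Differences from A: to B (Δx, Δy, Δh) = (-5, 110, -1.2); to C = (280, 170, +3.5).
Determinant of the coordinate differences = (-5)·170 − 280·110 = -31650.
∂d/∂x = [(-1.2)·170 − (+3.5)·110] / -31650 = +0.01861
∂d/∂y = [(-5)·(+3.5) − 280·(-1.2)] / -31650 = -0.01006
|∇f| = √(0.01861² + -0.01006²) = 0.02116 m/m

0.021 m/m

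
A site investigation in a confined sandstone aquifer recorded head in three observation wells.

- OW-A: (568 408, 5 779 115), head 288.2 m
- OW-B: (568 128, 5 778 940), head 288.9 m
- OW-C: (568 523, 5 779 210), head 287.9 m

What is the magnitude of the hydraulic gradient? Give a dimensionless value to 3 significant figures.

Differences from OW-A: to OW-B (Δx, Δy, Δh) = (-280, -175, +0.7); to OW-C = (115, 95, -0.3).
Solve a·Δx + b·Δy = Δh: det = (-280)·95 − 115·(-175) = -6475.
∂h/∂x = [(+0.7)·95 − (-0.3)·(-175)] / -6475 = -0.002162
∂h/∂y = [(-280)·(-0.3) − 115·(+0.7)] / -6475 = -0.0005405
|∇h| = √(-0.002162² + -0.0005405²) = 0.002229

0.00223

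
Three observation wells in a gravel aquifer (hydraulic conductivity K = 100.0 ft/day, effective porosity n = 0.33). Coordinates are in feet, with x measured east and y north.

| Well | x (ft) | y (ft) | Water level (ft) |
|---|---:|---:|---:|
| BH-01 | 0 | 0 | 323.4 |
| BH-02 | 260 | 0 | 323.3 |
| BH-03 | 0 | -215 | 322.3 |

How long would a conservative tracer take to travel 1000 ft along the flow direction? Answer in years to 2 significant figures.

1.8 years

∂h/∂x = (323.3 − 323.4) / (260 − 0) = -0.0003846
∂h/∂y = (322.3 − 323.4) / (-215 − 0) = +0.005116
|∇h| = √(-0.0003846² + 0.005116²) = 0.00513
Seepage velocity v = K·i/n = 100.0 × 0.00513 / 0.33 = 1.555 ft/day.
t = 1000 / 1.555 = 643.1 days = 1.76 years.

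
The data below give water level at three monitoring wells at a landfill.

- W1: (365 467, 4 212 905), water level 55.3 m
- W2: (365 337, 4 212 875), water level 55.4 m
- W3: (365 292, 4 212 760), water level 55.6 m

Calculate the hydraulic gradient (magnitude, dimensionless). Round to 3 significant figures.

0.00163

Taking W1 as reference: W2−W1 = (-130, -30, +0.1); W3−W1 = (-175, -145, +0.3).
Determinant of the coordinate differences = (-130)·(-145) − (-175)·(-30) = 13600.
∂h/∂x = [(+0.1)·(-145) − (+0.3)·(-30)] / 13600 = -0.0004044
∂h/∂y = [(-130)·(+0.3) − (-175)·(+0.1)] / 13600 = -0.001581
|∇h| = √(-0.0004044² + -0.001581²) = 0.001632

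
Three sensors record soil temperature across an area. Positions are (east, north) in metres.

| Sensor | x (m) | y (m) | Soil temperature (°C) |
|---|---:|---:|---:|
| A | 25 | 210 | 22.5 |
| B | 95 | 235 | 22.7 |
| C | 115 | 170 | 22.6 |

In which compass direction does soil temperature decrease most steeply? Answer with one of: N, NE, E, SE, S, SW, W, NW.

Differences from A: to B (Δx, Δy, Δh) = (70, 25, +0.2); to C = (90, -40, +0.1).
Determinant of the coordinate differences = 70·(-40) − 90·25 = -5050.
∂T/∂x = [(+0.2)·(-40) − (+0.1)·25] / -5050 = +0.002079
∂T/∂y = [70·(+0.1) − 90·(+0.2)] / -5050 = +0.002178
Steepest decrease is along −∇f = (-0.002079 E, -0.002178 N) → southwest.

SW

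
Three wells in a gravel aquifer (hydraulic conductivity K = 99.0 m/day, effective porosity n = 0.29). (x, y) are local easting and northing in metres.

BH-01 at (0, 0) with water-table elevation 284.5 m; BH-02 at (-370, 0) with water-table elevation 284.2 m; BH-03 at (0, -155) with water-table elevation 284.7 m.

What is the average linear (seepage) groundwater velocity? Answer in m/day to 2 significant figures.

0.52 m/day

∂h/∂x = (284.2 − 284.5) / (-370 − 0) = +0.0008108
∂h/∂y = (284.7 − 284.5) / (-155 − 0) = -0.001290
|∇h| = √(0.0008108² + -0.001290²) = 0.001524
Seepage velocity v = K·i/n = 99.0 × 0.001524 / 0.29 = 0.5203 m/day.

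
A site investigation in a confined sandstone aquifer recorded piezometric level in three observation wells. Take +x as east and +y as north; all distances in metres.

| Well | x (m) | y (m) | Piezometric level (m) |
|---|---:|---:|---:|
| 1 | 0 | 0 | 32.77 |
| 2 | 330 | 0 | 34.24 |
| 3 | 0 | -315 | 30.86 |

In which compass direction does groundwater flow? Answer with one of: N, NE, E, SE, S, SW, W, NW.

SW

∂h/∂x = (34.24 − 32.77) / (330 − 0) = +0.004455
∂h/∂y = (30.86 − 32.77) / (-315 − 0) = +0.006063
Flow = −∇h = (-0.004455 east, -0.006063 north), which points southwest.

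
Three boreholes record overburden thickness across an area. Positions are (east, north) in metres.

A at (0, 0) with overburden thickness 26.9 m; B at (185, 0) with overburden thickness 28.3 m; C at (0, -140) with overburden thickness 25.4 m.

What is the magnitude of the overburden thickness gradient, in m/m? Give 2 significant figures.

∂d/∂x = (28.3 − 26.9) / (185 − 0) = +0.007568
∂d/∂y = (25.4 − 26.9) / (-140 − 0) = +0.01071
|∇f| = √(0.007568² + 0.01071²) = 0.01311 m/m

0.013 m/m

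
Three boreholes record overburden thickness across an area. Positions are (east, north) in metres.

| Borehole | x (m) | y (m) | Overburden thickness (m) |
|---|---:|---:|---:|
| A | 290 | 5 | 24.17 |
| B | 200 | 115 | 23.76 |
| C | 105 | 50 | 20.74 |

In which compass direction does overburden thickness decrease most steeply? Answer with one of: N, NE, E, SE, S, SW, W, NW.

With d = a·x + b·y + c and A as origin, the differences give:
  (-90)·a + 110·b = -0.41
  (-185)·a + 45·b = -3.43
Eliminate b (×45 and ×110, subtract): 16300·a = 358.850 → a = ∂d/∂x = +0.02202
Back-substitute: b = ∂d/∂y = +0.01429.
Steepest decrease is along −∇f = (-0.02202 E, -0.01429 N) → southwest.

SW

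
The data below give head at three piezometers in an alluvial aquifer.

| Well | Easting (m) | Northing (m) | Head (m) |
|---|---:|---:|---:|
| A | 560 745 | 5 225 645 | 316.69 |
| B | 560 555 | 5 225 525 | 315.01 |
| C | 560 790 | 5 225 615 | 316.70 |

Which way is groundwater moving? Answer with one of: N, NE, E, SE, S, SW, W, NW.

SW

Taking A as reference: B−A = (-190, -120, -1.68); C−A = (45, -30, +0.01).
Solve a·Δx + b·Δy = Δh: det = (-190)·(-30) − 45·(-120) = 11100.
∂h/∂x = [(-1.68)·(-30) − (+0.01)·(-120)] / 11100 = +0.004649
∂h/∂y = [(-190)·(+0.01) − 45·(-1.68)] / 11100 = +0.006640
Flow = −∇h = (-0.004649 east, -0.006640 north), which points southwest.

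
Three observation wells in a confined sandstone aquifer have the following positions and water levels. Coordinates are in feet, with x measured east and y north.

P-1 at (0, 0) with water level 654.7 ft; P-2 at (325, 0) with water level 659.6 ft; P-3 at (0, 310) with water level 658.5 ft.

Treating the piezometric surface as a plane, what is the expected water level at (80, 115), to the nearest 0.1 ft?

∂h/∂x = (659.6 − 654.7) / (325 − 0) = +0.01508
∂h/∂y = (658.5 − 654.7) / (310 − 0) = +0.01226
h(80, 115) = 654.7 + (+0.01508)·(80) + (+0.01226)·(115) = 654.7 +1.206 +1.410 = 657.316 ft.

657.3 ft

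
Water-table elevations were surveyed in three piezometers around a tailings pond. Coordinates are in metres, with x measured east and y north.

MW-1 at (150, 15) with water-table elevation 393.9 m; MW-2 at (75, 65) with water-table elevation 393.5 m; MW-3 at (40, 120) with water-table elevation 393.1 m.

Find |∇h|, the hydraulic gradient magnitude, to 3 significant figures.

Differences from MW-1: to MW-2 (Δx, Δy, Δh) = (-75, 50, -0.4); to MW-3 = (-110, 105, -0.8).
Solve a·Δx + b·Δy = Δh: det = (-75)·105 − (-110)·50 = -2375.
∂h/∂x = [(-0.4)·105 − (-0.8)·50] / -2375 = +0.0008421
∂h/∂y = [(-75)·(-0.8) − (-110)·(-0.4)] / -2375 = -0.006737
|∇h| = √(0.0008421² + -0.006737²) = 0.006789

0.00679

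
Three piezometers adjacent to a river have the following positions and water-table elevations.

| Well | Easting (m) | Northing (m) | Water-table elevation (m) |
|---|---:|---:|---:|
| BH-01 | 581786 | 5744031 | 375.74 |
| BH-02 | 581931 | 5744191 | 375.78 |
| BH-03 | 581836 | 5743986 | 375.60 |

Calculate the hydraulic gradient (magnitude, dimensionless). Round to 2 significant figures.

0.0021

Taking BH-01 as reference: BH-02−BH-01 = (145, 160, +0.04); BH-03−BH-01 = (50, -45, -0.14).
Determinant of the coordinate differences = 145·(-45) − 50·160 = -14525.
∂h/∂x = [(+0.04)·(-45) − (-0.14)·160] / -14525 = -0.001418
∂h/∂y = [145·(-0.14) − 50·(+0.04)] / -14525 = +0.001535
|∇h| = √(-0.001418² + 0.001535²) = 0.00209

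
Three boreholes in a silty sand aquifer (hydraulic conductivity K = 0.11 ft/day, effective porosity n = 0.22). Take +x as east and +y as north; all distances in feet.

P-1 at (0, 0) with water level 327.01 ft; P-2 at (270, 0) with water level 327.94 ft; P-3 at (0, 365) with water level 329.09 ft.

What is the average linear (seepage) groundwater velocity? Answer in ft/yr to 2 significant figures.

1.2 ft/yr

∂h/∂x = (327.94 − 327.01) / (270 − 0) = +0.003444
∂h/∂y = (329.09 − 327.01) / (365 − 0) = +0.005699
|∇h| = √(0.003444² + 0.005699²) = 0.006659
Seepage velocity v = K·i/n = 0.11 × 0.006659 / 0.22 = 0.003329 ft/day = 1.216 ft/yr.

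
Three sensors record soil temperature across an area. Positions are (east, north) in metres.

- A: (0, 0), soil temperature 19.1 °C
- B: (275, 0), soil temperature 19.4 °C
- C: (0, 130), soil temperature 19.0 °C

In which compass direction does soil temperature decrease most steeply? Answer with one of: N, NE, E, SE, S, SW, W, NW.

NW

∂T/∂x = (19.4 − 19.1) / (275 − 0) = +0.001091
∂T/∂y = (19.0 − 19.1) / (130 − 0) = -0.0007692
Steepest decrease is along −∇f = (-0.001091 E, +0.0007692 N) → northwest.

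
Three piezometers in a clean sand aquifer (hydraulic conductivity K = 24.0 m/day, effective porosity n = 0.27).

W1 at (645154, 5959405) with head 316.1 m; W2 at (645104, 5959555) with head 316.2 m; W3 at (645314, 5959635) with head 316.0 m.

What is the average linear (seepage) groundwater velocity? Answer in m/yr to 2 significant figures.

Three-point gradient (reference W1): Δ to W2 = (-50, 150, +0.1), Δ to W3 = (160, 230, -0.1).
∂h/∂x = -0.001070, ∂h/∂y = +0.0003099 (det = -35500).
|∇h| = √(-0.001070² + 0.0003099²) = 0.001114
Seepage velocity v = K·i/n = 24.0 × 0.001114 / 0.27 = 0.09902 m/day = 36.17 m/yr.

36 m/yr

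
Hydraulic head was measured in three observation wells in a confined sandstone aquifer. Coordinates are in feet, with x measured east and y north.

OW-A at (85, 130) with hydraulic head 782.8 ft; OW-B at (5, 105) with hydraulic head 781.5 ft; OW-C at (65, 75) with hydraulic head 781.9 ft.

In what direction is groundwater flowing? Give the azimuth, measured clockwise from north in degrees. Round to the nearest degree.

With h = a·x + b·y + c and OW-A as origin, the differences give:
  (-80)·a + (-25)·b = -1.3
  (-20)·a + (-55)·b = -0.9
Eliminate b (×(-55) and ×(-25), subtract): 3900·a = 49.00 → a = ∂h/∂x = +0.01256
Back-substitute: b = ∂h/∂y = +0.01179.
Flow direction (−∇h) has components (-0.01256 E, -0.01179 N).
Azimuth = atan2(E, N) = atan2(-0.01256, -0.01179) = 226.8° ≈ 227°.

227°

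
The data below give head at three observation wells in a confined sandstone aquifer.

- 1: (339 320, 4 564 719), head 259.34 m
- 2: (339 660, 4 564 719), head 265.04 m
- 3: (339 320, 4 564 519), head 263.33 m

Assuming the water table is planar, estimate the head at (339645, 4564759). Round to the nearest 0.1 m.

264.0 m

∂h/∂x = (265.04 − 259.34) / (339660 − 339320) = +0.01676
∂h/∂y = (263.33 − 259.34) / (4564519 − 4564719) = -0.01995
h(339645, 4564759) = 259.34 + (+0.01676)·(325) + (-0.01995)·(40) = 259.34 +5.449 -0.798 = 263.991 m.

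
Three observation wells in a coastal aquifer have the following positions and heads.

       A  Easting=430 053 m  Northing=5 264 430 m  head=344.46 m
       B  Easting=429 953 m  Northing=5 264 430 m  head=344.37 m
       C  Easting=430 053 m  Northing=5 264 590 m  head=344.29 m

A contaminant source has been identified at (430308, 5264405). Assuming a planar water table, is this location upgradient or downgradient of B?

upgradient

∂h/∂x = (344.37 − 344.46) / (429953 − 430053) = +0.0009000
∂h/∂y = (344.29 − 344.46) / (5264590 − 5264430) = -0.001062
Head at (430308, 5264405) = 344.46 + (+0.0009000)·(255) + (-0.001062)·(-25) = 344.72 m.
That is higher than the 344.37 m at B, so the point is upgradient.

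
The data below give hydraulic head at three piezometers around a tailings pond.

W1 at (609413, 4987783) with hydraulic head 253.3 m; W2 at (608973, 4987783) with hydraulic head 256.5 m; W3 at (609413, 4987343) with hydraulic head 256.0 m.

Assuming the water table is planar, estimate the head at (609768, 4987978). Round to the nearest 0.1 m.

∂h/∂x = (256.5 − 253.3) / (608973 − 609413) = -0.007273
∂h/∂y = (256.0 − 253.3) / (4987343 − 4987783) = -0.006136
h(609768, 4987978) = 253.3 + (-0.007273)·(355) + (-0.006136)·(195) = 253.3 -2.582 -1.197 = 249.522 m.

249.5 m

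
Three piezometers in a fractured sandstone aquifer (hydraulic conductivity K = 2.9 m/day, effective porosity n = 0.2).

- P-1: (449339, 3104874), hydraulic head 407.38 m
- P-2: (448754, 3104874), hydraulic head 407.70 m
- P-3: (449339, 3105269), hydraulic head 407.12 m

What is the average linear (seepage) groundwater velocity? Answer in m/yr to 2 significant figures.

4.5 m/yr

∂h/∂x = (407.70 − 407.38) / (448754 − 449339) = -0.0005470
∂h/∂y = (407.12 − 407.38) / (3105269 − 3104874) = -0.0006582
|∇h| = √(-0.0005470² + -0.0006582²) = 0.0008558
Seepage velocity v = K·i/n = 2.9 × 0.0008558 / 0.2 = 0.01241 m/day = 4.533 m/yr.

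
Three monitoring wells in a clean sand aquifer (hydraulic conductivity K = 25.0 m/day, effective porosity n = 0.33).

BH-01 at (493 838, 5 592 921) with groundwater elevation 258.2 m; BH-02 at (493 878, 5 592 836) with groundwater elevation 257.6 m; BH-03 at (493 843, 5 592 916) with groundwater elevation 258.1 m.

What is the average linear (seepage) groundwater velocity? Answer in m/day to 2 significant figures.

1.9 m/day

With h = a·x + b·y + c and BH-01 as origin, the differences give:
  40·a + (-85)·b = -0.6
  5·a + (-5)·b = -0.1
Eliminate b (×(-5) and ×(-85), subtract): 225·a = -5.50 → a = ∂h/∂x = -0.02444
Back-substitute: b = ∂h/∂y = -0.004444.
|∇h| = √(-0.02444² + -0.004444²) = 0.02484
Seepage velocity v = K·i/n = 25.0 × 0.02484 / 0.33 = 1.882 m/day.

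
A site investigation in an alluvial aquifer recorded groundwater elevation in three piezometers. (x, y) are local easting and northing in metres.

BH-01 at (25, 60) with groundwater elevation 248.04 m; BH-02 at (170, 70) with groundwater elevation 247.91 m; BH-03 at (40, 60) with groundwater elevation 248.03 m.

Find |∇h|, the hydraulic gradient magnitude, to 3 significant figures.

Differences from BH-01: to BH-02 (Δx, Δy, Δh) = (145, 10, -0.13); to BH-03 = (15, 0, -0.01).
Solve a·Δx + b·Δy = Δh: det = 145·0 − 15·10 = -150.
∂h/∂x = [(-0.13)·0 − (-0.01)·10] / -150 = -0.0006667
∂h/∂y = [145·(-0.01) − 15·(-0.13)] / -150 = -0.003333
|∇h| = √(-0.0006667² + -0.003333²) = 0.003399

0.00340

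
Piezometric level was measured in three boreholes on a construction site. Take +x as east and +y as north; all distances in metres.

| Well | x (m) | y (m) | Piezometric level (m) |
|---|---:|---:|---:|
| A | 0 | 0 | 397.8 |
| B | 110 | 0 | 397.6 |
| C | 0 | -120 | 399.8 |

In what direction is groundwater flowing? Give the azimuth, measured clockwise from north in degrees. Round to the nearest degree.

∂h/∂x = (397.6 − 397.8) / (110 − 0) = -0.001818
∂h/∂y = (399.8 − 397.8) / (-120 − 0) = -0.01667
Flow direction (−∇h) has components (+0.001818 E, +0.01667 N).
Azimuth = atan2(E, N) = atan2(+0.001818, +0.01667) = 6.2° ≈ 006°.

006°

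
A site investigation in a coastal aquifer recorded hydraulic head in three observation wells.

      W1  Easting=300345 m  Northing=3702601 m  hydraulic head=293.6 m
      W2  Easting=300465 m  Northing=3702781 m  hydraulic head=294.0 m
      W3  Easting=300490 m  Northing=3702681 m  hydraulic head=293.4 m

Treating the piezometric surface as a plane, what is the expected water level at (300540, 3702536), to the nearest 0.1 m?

292.5 m

Taking W1 as reference: W2−W1 = (120, 180, +0.4); W3−W1 = (145, 80, -0.2).
Determinant of the coordinate differences = 120·80 − 145·180 = -16500.
∂h/∂x = [(+0.4)·80 − (-0.2)·180] / -16500 = -0.004121
∂h/∂y = [120·(-0.2) − 145·(+0.4)] / -16500 = +0.004970
h(300540, 3702536) = 293.6 + (-0.004121)·(195) + (+0.004970)·(-65) = 293.6 -0.804 -0.323 = 292.473 m.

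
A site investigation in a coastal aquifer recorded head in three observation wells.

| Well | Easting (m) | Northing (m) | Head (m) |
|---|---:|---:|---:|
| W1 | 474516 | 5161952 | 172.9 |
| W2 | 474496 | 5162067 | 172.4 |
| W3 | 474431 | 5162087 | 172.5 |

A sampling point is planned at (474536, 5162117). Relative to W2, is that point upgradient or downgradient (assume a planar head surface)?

downgradient

With h = a·x + b·y + c and W1 as origin, the differences give:
  (-20)·a + 115·b = -0.5
  (-85)·a + 135·b = -0.4
Eliminate b (×135 and ×115, subtract): 7075·a = -21.50 → a = ∂h/∂x = -0.003039
Back-substitute: b = ∂h/∂y = -0.004876.
Head at (474536, 5162117) = 172.9 + (-0.003039)·(20) + (-0.004876)·(165) = 172.03 m.
That is lower than the 172.4 m at W2, so the point is downgradient.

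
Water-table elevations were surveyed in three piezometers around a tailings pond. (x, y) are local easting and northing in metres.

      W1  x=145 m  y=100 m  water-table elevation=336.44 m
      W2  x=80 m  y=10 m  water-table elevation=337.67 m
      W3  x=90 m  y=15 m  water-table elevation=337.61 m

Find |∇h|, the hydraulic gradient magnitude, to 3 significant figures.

Three-point gradient (reference W1): Δ to W2 = (-65, -90, +1.23), Δ to W3 = (-55, -85, +1.17).
∂h/∂x = +0.001304, ∂h/∂y = -0.01461 (det = 575).
|∇h| = √(0.001304² + -0.01461²) = 0.01467

0.0147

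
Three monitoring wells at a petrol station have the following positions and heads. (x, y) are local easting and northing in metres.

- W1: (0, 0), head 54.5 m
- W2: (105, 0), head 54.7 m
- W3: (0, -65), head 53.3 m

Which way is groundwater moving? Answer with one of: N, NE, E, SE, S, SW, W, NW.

S

∂h/∂x = (54.7 − 54.5) / (105 − 0) = +0.001905
∂h/∂y = (53.3 − 54.5) / (-65 − 0) = +0.01846
Flow = −∇h = (-0.001905 east, -0.01846 north), which points south.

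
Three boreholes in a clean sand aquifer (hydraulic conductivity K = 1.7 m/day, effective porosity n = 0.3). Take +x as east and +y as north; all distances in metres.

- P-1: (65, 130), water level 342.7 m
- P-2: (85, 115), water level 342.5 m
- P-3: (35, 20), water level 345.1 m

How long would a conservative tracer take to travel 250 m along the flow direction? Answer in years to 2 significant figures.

4.5 years

Differences from P-1: to P-2 (Δx, Δy, Δh) = (20, -15, -0.2); to P-3 = (-30, -110, +2.4).
Solve a·Δx + b·Δy = Δh: det = 20·(-110) − (-30)·(-15) = -2650.
∂h/∂x = [(-0.2)·(-110) − (+2.4)·(-15)] / -2650 = -0.02189
∂h/∂y = [20·(+2.4) − (-30)·(-0.2)] / -2650 = -0.01585
|∇h| = √(-0.02189² + -0.01585²) = 0.02703
Seepage velocity v = K·i/n = 1.7 × 0.02703 / 0.3 = 0.1532 m/day.
t = 250 / 0.1532 = 1632 days = 4.47 years.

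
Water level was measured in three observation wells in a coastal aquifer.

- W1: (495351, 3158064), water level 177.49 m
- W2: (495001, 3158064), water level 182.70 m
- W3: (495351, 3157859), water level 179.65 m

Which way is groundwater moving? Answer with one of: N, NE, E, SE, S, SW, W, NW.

NE

∂h/∂x = (182.70 − 177.49) / (495001 − 495351) = -0.01489
∂h/∂y = (179.65 − 177.49) / (3157859 − 3158064) = -0.01054
Flow = −∇h = (+0.01489 east, +0.01054 north), which points northeast.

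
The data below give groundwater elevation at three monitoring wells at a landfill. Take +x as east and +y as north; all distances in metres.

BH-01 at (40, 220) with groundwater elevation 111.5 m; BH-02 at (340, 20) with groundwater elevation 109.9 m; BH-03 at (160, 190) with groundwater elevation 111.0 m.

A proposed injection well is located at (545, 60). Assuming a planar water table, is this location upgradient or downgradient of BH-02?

downgradient

Differences from BH-01: to BH-02 (Δx, Δy, Δh) = (300, -200, -1.6); to BH-03 = (120, -30, -0.5).
Solve a·Δx + b·Δy = Δh: det = 300·(-30) − 120·(-200) = 15000.
∂h/∂x = [(-1.6)·(-30) − (-0.5)·(-200)] / 15000 = -0.003467
∂h/∂y = [300·(-0.5) − 120·(-1.6)] / 15000 = +0.002800
Head at (545, 60) = 111.5 + (-0.003467)·(505) + (+0.002800)·(-160) = 109.30 m.
That is lower than the 109.9 m at BH-02, so the point is downgradient.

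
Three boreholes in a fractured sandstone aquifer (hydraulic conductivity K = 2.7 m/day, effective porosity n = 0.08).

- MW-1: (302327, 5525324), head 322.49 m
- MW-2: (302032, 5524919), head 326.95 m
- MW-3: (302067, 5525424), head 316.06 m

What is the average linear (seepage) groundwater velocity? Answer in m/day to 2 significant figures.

Differences from MW-1: to MW-2 (Δx, Δy, Δh) = (-295, -405, +4.46); to MW-3 = (-260, 100, -6.43).
Solve a·Δx + b·Δy = Δh: det = (-295)·100 − (-260)·(-405) = -134800.
∂h/∂x = [(+4.46)·100 − (-6.43)·(-405)] / -134800 = +0.01601
∂h/∂y = [(-295)·(-6.43) − (-260)·(+4.46)] / -134800 = -0.02267
|∇h| = √(0.01601² + -0.02267²) = 0.02775
Seepage velocity v = K·i/n = 2.7 × 0.02775 / 0.08 = 0.9366 m/day.

0.94 m/day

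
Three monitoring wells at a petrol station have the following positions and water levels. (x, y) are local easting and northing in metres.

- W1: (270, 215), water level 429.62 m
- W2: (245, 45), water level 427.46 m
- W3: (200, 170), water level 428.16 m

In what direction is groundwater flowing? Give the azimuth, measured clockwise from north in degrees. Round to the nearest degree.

Taking W1 as reference: W2−W1 = (-25, -170, -2.16); W3−W1 = (-70, -45, -1.46).
Determinant of the coordinate differences = (-25)·(-45) − (-70)·(-170) = -10775.
∂h/∂x = [(-2.16)·(-45) − (-1.46)·(-170)] / -10775 = +0.01401
∂h/∂y = [(-25)·(-1.46) − (-70)·(-2.16)] / -10775 = +0.01065
Flow direction (−∇h) has components (-0.01401 E, -0.01065 N).
Azimuth = atan2(E, N) = atan2(-0.01401, -0.01065) = 232.8° ≈ 233°.

233°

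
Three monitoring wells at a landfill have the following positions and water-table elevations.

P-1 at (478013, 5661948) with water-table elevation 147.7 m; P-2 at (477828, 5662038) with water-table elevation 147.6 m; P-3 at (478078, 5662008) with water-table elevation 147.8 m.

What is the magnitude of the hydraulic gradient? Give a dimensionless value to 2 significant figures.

0.0011

Differences from P-1: to P-2 (Δx, Δy, Δh) = (-185, 90, -0.1); to P-3 = (65, 60, +0.1).
Solve a·Δx + b·Δy = Δh: det = (-185)·60 − 65·90 = -16950.
∂h/∂x = [(-0.1)·60 − (+0.1)·90] / -16950 = +0.0008850
∂h/∂y = [(-185)·(+0.1) − 65·(-0.1)] / -16950 = +0.0007080
|∇h| = √(0.0008850² + 0.0007080²) = 0.001133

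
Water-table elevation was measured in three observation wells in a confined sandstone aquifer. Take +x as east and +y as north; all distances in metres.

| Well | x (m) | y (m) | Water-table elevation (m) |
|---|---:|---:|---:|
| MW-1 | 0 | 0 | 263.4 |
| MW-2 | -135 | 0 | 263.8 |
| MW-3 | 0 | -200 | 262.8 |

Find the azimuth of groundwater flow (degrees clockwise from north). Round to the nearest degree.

135°

∂h/∂x = (263.8 − 263.4) / (-135 − 0) = -0.002963
∂h/∂y = (262.8 − 263.4) / (-200 − 0) = +0.003000
Flow direction (−∇h) has components (+0.002963 E, -0.003000 N).
Azimuth = atan2(E, N) = atan2(+0.002963, -0.003000) = 135.4° ≈ 135°.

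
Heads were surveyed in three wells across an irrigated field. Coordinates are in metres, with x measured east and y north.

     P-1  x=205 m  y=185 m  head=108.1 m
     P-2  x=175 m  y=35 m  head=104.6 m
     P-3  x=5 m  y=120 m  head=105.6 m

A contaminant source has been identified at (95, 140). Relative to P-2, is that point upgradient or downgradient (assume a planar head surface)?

upgradient

With h = a·x + b·y + c and P-1 as origin, the differences give:
  (-30)·a + (-150)·b = -3.5
  (-200)·a + (-65)·b = -2.5
Eliminate b (×(-65) and ×(-150), subtract): -28050·a = -147.50 → a = ∂h/∂x = +0.005258
Back-substitute: b = ∂h/∂y = +0.02228.
Head at (95, 140) = 108.1 + (+0.005258)·(-110) + (+0.02228)·(-45) = 106.52 m.
That is higher than the 104.6 m at P-2, so the point is upgradient.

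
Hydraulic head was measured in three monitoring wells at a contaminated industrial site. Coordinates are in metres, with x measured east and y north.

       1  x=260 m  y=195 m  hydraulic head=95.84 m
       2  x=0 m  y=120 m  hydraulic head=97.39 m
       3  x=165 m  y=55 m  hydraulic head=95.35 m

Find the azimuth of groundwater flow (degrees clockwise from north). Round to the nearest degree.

137°

With h = a·x + b·y + c and 1 as origin, the differences give:
  (-260)·a + (-75)·b = +1.55
  (-95)·a + (-140)·b = -0.49
Eliminate b (×(-140) and ×(-75), subtract): 29275·a = -253.750 → a = ∂h/∂x = -0.008668
Back-substitute: b = ∂h/∂y = +0.009382.
Flow direction (−∇h) has components (+0.008668 E, -0.009382 N).
Azimuth = atan2(E, N) = atan2(+0.008668, -0.009382) = 137.3° ≈ 137°.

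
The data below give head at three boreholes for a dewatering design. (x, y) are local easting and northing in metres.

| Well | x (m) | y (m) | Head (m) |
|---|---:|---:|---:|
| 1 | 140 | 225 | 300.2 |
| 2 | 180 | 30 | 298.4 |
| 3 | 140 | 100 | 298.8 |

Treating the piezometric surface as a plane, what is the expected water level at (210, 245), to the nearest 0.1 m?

301.1 m

Differences from 1: to 2 (Δx, Δy, Δh) = (40, -195, -1.8); to 3 = (0, -125, -1.4).
Solve a·Δx + b·Δy = Δh: det = 40·(-125) − 0·(-195) = -5000.
∂h/∂x = [(-1.8)·(-125) − (-1.4)·(-195)] / -5000 = +0.009600
∂h/∂y = [40·(-1.4) − 0·(-1.8)] / -5000 = +0.01120
h(210, 245) = 300.2 + (+0.009600)·(70) + (+0.01120)·(20) = 300.2 +0.672 +0.224 = 301.096 m.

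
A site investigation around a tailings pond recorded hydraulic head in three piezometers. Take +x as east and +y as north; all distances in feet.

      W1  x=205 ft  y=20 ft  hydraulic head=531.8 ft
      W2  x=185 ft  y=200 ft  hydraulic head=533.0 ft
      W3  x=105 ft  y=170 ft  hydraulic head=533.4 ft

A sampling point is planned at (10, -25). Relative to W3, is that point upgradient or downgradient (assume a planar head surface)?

downgradient

With h = a·x + b·y + c and W1 as origin, the differences give:
  (-20)·a + 180·b = +1.2
  (-100)·a + 150·b = +1.6
Eliminate b (×150 and ×180, subtract): 15000·a = -108.00 → a = ∂h/∂x = -0.007200
Back-substitute: b = ∂h/∂y = +0.005867.
Head at (10, -25) = 531.8 + (-0.007200)·(-195) + (+0.005867)·(-45) = 532.94 ft.
That is lower than the 533.4 ft at W3, so the point is downgradient.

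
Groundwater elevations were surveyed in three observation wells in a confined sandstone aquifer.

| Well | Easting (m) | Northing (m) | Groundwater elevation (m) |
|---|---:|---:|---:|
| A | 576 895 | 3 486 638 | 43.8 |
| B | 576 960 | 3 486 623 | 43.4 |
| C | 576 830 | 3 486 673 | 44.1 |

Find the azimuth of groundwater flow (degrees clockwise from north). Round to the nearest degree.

Three-point gradient (reference A): Δ to B = (65, -15, -0.4), Δ to C = (-65, 35, +0.3).
∂h/∂x = -0.007308, ∂h/∂y = -0.005000 (det = 1300).
Flow direction (−∇h) has components (+0.007308 E, +0.005000 N).
Azimuth = atan2(E, N) = atan2(+0.007308, +0.005000) = 55.6° ≈ 056°.

056°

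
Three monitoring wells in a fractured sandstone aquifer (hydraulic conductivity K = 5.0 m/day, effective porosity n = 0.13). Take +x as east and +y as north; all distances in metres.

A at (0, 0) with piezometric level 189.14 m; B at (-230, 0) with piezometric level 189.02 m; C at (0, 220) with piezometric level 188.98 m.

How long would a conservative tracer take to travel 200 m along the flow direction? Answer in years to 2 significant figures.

16 years

∂h/∂x = (189.02 − 189.14) / (-230 − 0) = +0.0005217
∂h/∂y = (188.98 − 189.14) / (220 − 0) = -0.0007273
|∇h| = √(0.0005217² + -0.0007273²) = 0.0008951
Seepage velocity v = K·i/n = 5.0 × 0.0008951 / 0.13 = 0.03443 m/day.
t = 200 / 0.03443 = 5809 days = 15.9 years.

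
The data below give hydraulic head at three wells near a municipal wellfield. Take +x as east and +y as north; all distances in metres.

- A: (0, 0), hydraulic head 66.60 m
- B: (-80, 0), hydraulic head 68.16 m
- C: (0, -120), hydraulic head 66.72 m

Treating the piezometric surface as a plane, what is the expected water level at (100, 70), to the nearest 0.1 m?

64.6 m

∂h/∂x = (68.16 − 66.60) / (-80 − 0) = -0.01950
∂h/∂y = (66.72 − 66.60) / (-120 − 0) = -0.001000
h(100, 70) = 66.60 + (-0.01950)·(100) + (-0.001000)·(70) = 66.60 -1.950 -0.070 = 64.580 m.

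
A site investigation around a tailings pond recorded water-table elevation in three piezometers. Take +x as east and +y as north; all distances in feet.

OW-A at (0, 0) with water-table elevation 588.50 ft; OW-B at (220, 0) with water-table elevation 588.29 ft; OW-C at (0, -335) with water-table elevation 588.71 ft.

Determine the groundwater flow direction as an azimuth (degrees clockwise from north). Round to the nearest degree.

∂h/∂x = (588.29 − 588.50) / (220 − 0) = -0.0009545
∂h/∂y = (588.71 − 588.50) / (-335 − 0) = -0.0006269
Flow direction (−∇h) has components (+0.0009545 E, +0.0006269 N).
Azimuth = atan2(E, N) = atan2(+0.0009545, +0.0006269) = 56.7° ≈ 057°.

057°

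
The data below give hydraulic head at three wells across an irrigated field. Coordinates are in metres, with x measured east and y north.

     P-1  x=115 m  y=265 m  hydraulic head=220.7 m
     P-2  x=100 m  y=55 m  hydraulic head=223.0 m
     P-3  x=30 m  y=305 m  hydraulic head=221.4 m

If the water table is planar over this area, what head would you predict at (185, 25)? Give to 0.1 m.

222.2 m

Three-point gradient (reference P-1): Δ to P-2 = (-15, -210, +2.3), Δ to P-3 = (-85, 40, +0.7).
∂h/∂x = -0.01295, ∂h/∂y = -0.01003 (det = -18450).
h(185, 25) = 220.7 + (-0.01295)·(70) + (-0.01003)·(-240) = 220.7 -0.907 +2.407 = 222.200 m.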